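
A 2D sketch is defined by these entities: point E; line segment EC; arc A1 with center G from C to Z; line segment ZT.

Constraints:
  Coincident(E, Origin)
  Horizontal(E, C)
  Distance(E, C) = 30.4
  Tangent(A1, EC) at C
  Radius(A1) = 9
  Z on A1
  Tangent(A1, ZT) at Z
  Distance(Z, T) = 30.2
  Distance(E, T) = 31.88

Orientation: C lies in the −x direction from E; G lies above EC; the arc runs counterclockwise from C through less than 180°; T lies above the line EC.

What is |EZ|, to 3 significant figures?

23.0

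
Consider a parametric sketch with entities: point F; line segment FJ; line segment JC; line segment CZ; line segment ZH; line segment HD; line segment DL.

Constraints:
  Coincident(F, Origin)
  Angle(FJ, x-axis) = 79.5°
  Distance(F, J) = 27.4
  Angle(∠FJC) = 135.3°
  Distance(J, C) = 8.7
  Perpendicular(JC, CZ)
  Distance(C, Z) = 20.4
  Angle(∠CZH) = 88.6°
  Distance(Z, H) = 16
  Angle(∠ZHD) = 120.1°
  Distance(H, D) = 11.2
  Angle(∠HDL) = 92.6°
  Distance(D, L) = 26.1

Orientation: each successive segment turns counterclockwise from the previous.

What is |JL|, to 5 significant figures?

10.202

F is at the origin; FJ runs at 79.5° with length 27.4, so J = (4.9933, 26.941). ∠FJC = 135.3° gives JC at 124.20° from the x-axis; with |JC| = 8.7, C = (0.10313, 34.137). JC ⟂ CZ, so CZ runs at -145.80°; with |CZ| = 20.4, Z = (-16.769, 22.670). ∠CZH = 88.6° gives ZH at -54.400° from the x-axis; with |ZH| = 16.0, H = (-7.4553, 9.6607). ∠ZHD = 120.1° gives HD at 5.5000° from the x-axis; with |HD| = 11.2, D = (3.6931, 10.734). ∠HDL = 92.6° gives DL at 92.900° from the x-axis; with |DL| = 26.1, L = (2.3726, 36.801). Then |JL| = |L − J| = 10.202.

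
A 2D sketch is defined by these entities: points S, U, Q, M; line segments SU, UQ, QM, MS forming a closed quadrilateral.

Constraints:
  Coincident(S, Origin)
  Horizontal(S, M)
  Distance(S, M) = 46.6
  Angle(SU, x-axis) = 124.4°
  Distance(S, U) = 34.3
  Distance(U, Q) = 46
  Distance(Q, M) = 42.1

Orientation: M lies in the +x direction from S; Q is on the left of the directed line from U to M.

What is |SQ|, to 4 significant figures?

44.84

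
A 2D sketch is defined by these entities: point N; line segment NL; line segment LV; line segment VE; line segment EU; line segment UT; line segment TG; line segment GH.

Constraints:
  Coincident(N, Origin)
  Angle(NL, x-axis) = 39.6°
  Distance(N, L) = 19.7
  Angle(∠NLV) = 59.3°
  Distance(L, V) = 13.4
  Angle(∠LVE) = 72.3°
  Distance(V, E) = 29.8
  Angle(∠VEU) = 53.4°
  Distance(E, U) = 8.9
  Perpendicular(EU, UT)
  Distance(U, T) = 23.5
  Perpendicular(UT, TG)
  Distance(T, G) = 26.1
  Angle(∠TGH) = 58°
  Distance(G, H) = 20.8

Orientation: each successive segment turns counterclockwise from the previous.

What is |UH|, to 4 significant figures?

16.18

The perpendicularity gives TG at right angles to UT, so TG runs at -145.4°; with |TG| = 26.1, G = (-25.98, -3.131). ∠TGH = 58.0° gives GH at -23.40° from the x-axis; with |GH| = 20.8, H = (-6.890, -11.39). Then |UH| = |H − U| = 16.18.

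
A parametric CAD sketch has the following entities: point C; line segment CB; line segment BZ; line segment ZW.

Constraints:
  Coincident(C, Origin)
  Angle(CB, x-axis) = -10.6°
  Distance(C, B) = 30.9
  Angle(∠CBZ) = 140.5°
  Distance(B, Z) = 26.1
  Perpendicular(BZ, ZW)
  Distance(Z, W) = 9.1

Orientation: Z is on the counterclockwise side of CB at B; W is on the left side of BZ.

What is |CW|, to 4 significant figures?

51.05

C is at the origin; CB runs at -10.6° with length 30.9, so B = 30.9·(cos -10.6°, sin -10.6°) = (30.37, -5.684). ∠CBZ = 140.5°, so BZ runs at -10.6° + (180° − 140.5°) = 28.90° from the x-axis; with |BZ| = 26.1, Z = B + 26.1·(cos 28.90°, sin 28.90°) = (53.22, 6.930). BZ is perpendicular to ZW; with |ZW| = 9.1 on the left of BZ, W = Z + 9.1·(-0.4833, 0.8755) = (48.82, 14.90). Then |CW| = |W − C| = 51.05.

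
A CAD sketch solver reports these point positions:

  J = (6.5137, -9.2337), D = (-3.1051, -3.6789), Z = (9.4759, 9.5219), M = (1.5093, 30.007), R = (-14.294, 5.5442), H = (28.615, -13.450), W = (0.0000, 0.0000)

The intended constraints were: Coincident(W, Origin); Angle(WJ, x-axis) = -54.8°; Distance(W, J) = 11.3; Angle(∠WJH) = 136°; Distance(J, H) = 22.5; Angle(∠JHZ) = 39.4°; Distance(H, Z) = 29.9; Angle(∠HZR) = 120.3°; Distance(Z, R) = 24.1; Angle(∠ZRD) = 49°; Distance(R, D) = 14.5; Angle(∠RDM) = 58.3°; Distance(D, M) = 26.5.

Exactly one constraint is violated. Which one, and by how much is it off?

Distance(D, M) = 26.5 — off by 7.50.

W = (0.00, 0.00) ✓; WJ at -54.80° ✓; |WJ| = 11.30 ✓; ∠WJH = 136.0° ✓; |JH| = 22.50 ✓; ∠JHZ = 39.40° ✓; |HZ| = 29.90 ✓; ∠HZR = 120.3° ✓; |ZR| = 24.10 ✓; ∠ZRD = 49.00° ✓; |RD| = 14.50 ✓; ∠RDM = 58.30° ✓; |DM| = 34.00 ✗.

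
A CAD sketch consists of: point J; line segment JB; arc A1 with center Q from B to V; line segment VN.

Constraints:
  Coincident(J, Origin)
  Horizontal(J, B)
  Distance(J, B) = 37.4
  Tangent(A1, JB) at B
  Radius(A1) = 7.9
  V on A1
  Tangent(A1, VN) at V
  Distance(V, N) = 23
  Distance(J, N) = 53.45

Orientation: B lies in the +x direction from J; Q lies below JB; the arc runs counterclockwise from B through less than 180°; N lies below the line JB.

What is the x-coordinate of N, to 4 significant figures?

43.16

Checks: |QV| = 7.900 ✓; ∠(QV, VN) = 90.00° ✓; |VN| = 23.00 ✓; |JN| = 53.45 ✓.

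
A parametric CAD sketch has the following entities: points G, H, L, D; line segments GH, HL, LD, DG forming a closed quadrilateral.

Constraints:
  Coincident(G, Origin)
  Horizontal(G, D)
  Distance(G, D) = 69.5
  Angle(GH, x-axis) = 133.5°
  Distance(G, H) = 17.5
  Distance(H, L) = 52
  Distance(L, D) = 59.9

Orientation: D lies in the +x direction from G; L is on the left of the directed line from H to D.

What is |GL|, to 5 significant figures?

53.097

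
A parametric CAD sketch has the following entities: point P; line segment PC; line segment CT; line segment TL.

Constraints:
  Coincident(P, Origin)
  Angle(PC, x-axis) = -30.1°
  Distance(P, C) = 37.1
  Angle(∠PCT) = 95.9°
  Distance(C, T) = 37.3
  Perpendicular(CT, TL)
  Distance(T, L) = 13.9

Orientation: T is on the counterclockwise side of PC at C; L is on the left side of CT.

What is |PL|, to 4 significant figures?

47.11

P is at the origin; PC runs at -30.1° with length 37.1, so C = 37.1·(cos -30.1°, sin -30.1°) = (32.10, -18.61). ∠PCT = 95.9°, so CT runs at -30.1° + (180° − 95.9°) = 54.00° from the x-axis; with |CT| = 37.3, T = C + 37.3·(cos 54.00°, sin 54.00°) = (54.02, 11.57). CT ⟂ TL; with |TL| = 13.9 on the left of CT, L = T + 13.9·(-0.8090, 0.5878) = (42.78, 19.74). Then |PL| = |L − P| = 47.11.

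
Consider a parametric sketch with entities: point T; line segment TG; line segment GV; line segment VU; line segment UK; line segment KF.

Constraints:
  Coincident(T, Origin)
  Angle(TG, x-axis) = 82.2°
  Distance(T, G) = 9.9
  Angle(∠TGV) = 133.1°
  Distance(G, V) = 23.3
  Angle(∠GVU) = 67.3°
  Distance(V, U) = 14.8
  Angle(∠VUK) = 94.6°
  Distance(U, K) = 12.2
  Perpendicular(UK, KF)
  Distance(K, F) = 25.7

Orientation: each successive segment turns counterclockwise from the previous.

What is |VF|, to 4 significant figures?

17.29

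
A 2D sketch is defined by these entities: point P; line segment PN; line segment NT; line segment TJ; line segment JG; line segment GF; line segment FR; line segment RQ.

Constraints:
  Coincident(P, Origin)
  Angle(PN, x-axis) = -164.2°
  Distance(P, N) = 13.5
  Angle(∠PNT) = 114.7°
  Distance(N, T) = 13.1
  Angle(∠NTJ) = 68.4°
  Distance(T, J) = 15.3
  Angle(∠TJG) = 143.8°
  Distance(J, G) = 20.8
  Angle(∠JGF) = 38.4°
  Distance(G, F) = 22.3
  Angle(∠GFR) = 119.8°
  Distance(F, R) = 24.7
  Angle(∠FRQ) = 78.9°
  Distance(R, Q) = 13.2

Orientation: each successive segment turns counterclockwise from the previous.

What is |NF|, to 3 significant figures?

5.07

∠TJG = 143.8° gives JG at 48.9° from the x-axis; with |JG| = 20.8, G = (13.6, 2.42). ∠JGF = 38.4° gives GF at -170° from the x-axis; with |GF| = 22.3, F = (-8.34, -1.64). Then |NF| = |F − N| = 5.07.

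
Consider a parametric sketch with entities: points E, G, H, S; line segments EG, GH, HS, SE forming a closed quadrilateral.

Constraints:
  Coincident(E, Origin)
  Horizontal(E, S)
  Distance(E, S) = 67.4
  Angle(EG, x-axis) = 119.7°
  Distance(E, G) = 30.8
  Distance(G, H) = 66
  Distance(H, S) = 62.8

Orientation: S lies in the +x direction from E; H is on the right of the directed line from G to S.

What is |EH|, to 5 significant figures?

35.319

Checks: E.y = 0.00, S.y = 0.00 ✓; |GH| = 66.00 ✓; |HS| = 62.80 ✓.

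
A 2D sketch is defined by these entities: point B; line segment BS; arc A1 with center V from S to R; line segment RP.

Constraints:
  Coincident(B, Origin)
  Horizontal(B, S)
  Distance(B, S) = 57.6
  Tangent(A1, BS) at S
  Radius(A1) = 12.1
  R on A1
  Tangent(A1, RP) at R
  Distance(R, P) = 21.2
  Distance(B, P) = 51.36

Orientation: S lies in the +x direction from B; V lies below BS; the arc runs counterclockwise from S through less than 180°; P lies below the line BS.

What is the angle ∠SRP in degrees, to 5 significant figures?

140.91°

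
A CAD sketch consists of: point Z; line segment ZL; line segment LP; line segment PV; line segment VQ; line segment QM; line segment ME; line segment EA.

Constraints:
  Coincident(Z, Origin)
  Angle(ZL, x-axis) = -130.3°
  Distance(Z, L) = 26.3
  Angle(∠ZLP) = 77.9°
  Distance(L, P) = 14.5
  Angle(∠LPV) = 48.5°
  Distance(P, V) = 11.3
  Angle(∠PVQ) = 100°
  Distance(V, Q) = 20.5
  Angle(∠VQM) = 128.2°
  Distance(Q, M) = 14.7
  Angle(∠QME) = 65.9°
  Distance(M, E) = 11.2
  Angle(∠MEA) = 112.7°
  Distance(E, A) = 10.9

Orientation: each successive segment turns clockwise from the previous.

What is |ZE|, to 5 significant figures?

39.835

Z is at the origin; ZL runs at -130.3° with length 26.3, so L = (-17.011, -20.058). ∠ZLP = 77.9° gives LP at 127.60° from the x-axis; with |LP| = 14.5, P = (-25.858, -8.5700). ∠LPV = 48.5° gives PV at -3.9000° from the x-axis; with |PV| = 11.3, V = (-14.584, -9.3386). ∠PVQ = 100.0° gives VQ at -83.900° from the x-axis; with |VQ| = 20.5, Q = (-12.405, -29.722). ∠VQM = 128.2° gives QM at -135.70° from the x-axis; with |QM| = 14.7, M = (-22.926, -39.989). ∠QME = 65.9° gives ME at 110.20° from the x-axis; with |ME| = 11.2, E = (-26.793, -29.478). Then |ZE| = |E − Z| = 39.835.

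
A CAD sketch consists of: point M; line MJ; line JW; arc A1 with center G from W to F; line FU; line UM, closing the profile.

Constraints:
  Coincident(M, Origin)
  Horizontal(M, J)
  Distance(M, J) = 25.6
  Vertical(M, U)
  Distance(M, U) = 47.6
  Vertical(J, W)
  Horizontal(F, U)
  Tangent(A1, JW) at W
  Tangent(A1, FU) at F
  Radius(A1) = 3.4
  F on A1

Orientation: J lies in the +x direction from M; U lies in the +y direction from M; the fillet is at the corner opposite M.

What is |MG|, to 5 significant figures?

49.462

M is at the origin; MJ is horizontal with |MJ| = 25.6 and J on the +x side, so J = (25.600, 0.0000). MU is vertical with |MU| = 47.6 and U on the +y side, so U = (0.0000, 47.600). The virtual corner opposite M is at (25.600, 47.600). A1 meets JW tangentially, so GW is at right angles to JW and A1 meets FU tangentially, so GF is at right angles to FU, with radius 3.4, so the center G sits 3.4 in from both sides at G = (22.200, 44.200). Then |MG| = |G − M| = 49.462.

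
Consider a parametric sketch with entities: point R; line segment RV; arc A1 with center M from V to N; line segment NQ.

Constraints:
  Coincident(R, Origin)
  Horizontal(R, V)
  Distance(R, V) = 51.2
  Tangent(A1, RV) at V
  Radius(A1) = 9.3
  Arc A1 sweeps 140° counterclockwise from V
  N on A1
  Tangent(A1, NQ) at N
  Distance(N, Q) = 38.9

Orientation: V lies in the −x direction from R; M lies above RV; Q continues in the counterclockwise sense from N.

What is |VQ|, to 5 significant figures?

47.789

R is at the origin; R and V share the same y with |RV| = 51.2 and V on the −x side, so V = (-51.200, 0.0000). Tangency of A1 to RV means the radius MV is perpendicular to RV, so M = V + (0, 9.3) = (-51.200, 9.3000). On A1, V sits at bearing -90° from M; a 140° counterclockwise sweep puts N at bearing 50°, so N = M + 9.3·(cos 50°, sin 50°) = (-45.222, 16.424). The tangent condition forces MN to be normal to NQ, so NQ runs along (−sin 50°, cos 50°); with |NQ| = 38.9, Q = (-75.021, 41.429). Then |VQ| = |Q − V| = 47.789.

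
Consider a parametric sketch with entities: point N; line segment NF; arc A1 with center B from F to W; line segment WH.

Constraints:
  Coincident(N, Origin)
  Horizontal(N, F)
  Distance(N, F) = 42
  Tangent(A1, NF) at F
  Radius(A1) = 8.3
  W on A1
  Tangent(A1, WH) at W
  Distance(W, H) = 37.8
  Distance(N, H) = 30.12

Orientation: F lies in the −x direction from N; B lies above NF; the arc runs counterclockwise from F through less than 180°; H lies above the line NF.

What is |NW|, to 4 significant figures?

36.29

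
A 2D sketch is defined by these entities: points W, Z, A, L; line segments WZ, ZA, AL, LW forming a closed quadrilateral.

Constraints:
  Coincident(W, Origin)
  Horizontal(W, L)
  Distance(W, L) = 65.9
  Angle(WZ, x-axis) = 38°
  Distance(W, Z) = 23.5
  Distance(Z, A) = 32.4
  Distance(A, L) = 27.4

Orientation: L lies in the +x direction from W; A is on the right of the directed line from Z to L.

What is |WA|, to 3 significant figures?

41.4

Checks: WZ at 38.00° ✓; |ZA| = 32.40 ✓; |AL| = 27.40 ✓.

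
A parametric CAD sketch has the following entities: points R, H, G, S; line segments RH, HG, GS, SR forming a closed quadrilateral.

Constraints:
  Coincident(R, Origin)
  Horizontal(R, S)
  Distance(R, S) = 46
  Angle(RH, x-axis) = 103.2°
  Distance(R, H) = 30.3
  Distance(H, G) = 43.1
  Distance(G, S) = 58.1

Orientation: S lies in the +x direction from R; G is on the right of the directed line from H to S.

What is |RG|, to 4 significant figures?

17.08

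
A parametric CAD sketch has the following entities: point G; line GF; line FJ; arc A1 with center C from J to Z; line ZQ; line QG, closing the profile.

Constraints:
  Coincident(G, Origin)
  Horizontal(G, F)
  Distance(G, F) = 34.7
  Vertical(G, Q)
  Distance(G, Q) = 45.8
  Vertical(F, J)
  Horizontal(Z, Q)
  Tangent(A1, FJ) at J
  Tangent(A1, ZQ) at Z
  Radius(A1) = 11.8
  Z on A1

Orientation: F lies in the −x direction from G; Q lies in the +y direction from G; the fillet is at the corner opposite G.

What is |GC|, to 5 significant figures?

40.993

G and Q share the same x with |GQ| = 45.8 and Q on the +y side, so Q = (0.0000, 45.800). The virtual corner opposite G is at (-34.700, 45.800). Since A1 is tangent to FJ there, CJ ⟂ FJ and since A1 is tangent to ZQ there, CZ ⟂ ZQ, with radius 11.8, so the center C sits 11.8 in from both sides at C = (-22.900, 34.000). Then |GC| = |C − G| = 40.993.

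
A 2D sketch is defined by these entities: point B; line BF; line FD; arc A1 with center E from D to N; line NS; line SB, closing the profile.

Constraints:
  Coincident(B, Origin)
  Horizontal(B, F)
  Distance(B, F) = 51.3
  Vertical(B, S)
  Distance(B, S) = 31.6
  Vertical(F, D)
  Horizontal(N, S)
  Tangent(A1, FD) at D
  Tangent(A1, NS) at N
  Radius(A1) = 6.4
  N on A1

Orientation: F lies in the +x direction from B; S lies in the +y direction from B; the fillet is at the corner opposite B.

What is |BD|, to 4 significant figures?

57.16

B is at the origin; BF is horizontal with |BF| = 51.3 and F on the +x side, so F = (51.30, 0.000). B and S share the same x with |BS| = 31.6 and S on the +y side, so S = (0.000, 31.60). The virtual corner opposite B is at (51.30, 31.60). A1 meets FD tangentially, so ED is at right angles to FD and tangency of A1 to NS means the radius EN is perpendicular to NS, with radius 6.4, so the center E sits 6.4 in from both sides at E = (44.90, 25.20). That places the tangent points at D = (51.30, 25.20) on FD and N = (44.90, 31.60) on NS. Then |BD| = |D − B| = 57.16.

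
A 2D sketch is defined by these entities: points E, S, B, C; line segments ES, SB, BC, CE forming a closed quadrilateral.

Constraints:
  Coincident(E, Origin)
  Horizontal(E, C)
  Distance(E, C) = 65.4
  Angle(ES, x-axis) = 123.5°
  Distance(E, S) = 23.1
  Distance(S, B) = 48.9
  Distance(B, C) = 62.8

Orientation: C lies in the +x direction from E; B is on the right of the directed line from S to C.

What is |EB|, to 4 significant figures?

26.29

Checks: |SB| = 48.90 ✓; |BC| = 62.80 ✓.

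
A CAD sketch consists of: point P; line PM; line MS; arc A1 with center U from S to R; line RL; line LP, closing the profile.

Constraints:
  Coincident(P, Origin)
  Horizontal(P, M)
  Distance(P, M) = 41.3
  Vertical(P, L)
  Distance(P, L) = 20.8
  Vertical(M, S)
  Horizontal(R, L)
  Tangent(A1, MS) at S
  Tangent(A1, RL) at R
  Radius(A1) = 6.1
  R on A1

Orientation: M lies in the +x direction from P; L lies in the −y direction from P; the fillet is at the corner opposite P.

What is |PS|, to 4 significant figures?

43.84

The virtual corner opposite P is at (41.30, -20.80). Tangency of A1 to MS means the radius US is perpendicular to MS and A1 meets RL tangentially, so UR is at right angles to RL, with radius 6.1, so the center U sits 6.1 in from both sides at U = (35.20, -14.70). That places the tangent points at S = (41.30, -14.70) on MS and R = (35.20, -20.80) on RL. Then |PS| = |S − P| = 43.84.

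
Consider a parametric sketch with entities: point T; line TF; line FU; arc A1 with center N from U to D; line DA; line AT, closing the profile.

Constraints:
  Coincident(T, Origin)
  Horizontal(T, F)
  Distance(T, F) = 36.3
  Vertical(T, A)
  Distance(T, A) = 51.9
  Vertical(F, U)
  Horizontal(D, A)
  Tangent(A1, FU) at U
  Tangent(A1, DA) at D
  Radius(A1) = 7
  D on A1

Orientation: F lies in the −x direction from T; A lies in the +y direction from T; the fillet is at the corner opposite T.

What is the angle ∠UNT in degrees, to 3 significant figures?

123°

T is at the origin; TF is horizontal with |TF| = 36.3 and F on the −x side, so F = (-36.3, 0.00). T and A share the same x with |TA| = 51.9 and A on the +y side, so A = (0.00, 51.9). The virtual corner opposite T is at (-36.3, 51.9). Since A1 is tangent to FU there, NU ⟂ FU and the tangent condition forces ND to be normal to DA, with radius 7.0, so the center N sits 7.0 in from both sides at N = (-29.3, 44.9). That places the tangent points at U = (-36.3, 44.9) on FU and D = (-29.3, 51.9) on DA. Then cos ∠UNT = NU·NT / (|NU||NT|), giving 123°.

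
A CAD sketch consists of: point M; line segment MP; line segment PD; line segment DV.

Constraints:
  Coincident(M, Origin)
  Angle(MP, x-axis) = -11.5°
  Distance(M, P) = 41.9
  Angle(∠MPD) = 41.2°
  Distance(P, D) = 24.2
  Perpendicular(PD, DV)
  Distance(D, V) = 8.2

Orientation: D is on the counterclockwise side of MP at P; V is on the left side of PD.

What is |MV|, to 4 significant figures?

20.74

∠MPD = 41.2°, so PD runs at -11.5° + (180° − 41.2°) = 127.3° from the x-axis; with |PD| = 24.2, D = P + 24.2·(cos 127.3°, sin 127.3°) = (26.39, 10.90). PD is perpendicular to DV; with |DV| = 8.2 on the left of PD, V = D + 8.2·(-0.7955, -0.6060) = (19.87, 5.928). Then |MV| = |V − M| = 20.74.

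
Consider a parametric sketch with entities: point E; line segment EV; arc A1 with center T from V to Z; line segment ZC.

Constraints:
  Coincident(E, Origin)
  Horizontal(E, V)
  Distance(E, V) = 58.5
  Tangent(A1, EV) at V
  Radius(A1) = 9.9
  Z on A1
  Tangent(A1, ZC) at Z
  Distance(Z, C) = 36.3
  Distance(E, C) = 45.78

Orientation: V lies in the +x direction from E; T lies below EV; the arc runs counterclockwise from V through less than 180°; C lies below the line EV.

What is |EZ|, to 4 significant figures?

50.47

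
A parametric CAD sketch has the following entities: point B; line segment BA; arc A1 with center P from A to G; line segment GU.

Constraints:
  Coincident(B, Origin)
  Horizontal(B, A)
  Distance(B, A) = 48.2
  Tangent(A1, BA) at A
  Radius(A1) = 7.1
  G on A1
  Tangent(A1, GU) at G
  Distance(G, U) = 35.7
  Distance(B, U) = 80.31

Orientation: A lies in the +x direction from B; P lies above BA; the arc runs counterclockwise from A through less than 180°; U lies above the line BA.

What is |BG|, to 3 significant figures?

54.4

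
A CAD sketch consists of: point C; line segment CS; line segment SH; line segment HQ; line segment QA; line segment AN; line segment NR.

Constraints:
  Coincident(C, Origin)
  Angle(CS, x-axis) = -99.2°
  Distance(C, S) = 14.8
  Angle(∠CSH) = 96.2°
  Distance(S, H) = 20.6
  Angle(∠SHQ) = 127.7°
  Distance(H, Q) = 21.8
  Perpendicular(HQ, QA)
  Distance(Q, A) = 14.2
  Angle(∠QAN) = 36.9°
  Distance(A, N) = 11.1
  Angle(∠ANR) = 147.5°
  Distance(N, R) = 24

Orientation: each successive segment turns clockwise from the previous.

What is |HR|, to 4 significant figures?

22.87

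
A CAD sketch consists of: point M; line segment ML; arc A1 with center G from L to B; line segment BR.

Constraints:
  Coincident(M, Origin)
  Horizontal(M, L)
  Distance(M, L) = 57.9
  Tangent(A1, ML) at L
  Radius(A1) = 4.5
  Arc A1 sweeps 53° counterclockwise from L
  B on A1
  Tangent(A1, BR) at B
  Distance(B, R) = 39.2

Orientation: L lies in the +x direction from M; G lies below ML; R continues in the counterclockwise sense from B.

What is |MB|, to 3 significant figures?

54.3

The tangent condition forces GL to be normal to ML, so G = L + (0, -4.5) = (57.9, -4.50). On A1, L sits at bearing 90° from G; a 53° counterclockwise sweep puts B at bearing 143°, so B = G + 4.5·(cos 143°, sin 143°) = (54.3, -1.79). Then |MB| = |B − M| = 54.3.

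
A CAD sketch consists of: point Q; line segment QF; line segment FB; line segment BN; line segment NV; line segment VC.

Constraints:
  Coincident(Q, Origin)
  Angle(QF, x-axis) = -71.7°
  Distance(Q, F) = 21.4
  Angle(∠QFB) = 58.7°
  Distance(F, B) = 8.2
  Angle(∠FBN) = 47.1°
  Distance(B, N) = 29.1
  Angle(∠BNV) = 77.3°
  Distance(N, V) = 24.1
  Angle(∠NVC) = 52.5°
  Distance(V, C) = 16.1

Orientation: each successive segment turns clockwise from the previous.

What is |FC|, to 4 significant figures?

9.434

Q is at the origin; QF runs at -71.7° with length 21.4, so F = (6.719, -20.32). ∠QFB = 58.7° gives FB at 167.0° from the x-axis; with |FB| = 8.2, B = (-1.270, -18.47). ∠FBN = 47.1° gives BN at 34.10° from the x-axis; with |BN| = 29.1, N = (22.83, -2.159). ∠BNV = 77.3° gives NV at -68.60° from the x-axis; with |NV| = 24.1, V = (31.62, -24.60). ∠NVC = 52.5° gives VC at 163.9° from the x-axis; with |VC| = 16.1, C = (16.15, -20.13). Then |FC| = |C − F| = 9.434.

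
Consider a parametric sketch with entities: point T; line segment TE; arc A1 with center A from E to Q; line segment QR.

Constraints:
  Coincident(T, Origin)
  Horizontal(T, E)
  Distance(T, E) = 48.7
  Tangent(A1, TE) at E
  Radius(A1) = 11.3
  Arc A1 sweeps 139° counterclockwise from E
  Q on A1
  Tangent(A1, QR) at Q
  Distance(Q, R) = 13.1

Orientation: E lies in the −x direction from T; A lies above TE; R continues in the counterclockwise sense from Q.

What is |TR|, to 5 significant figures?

58.537

On A1, E sits at bearing -90° from A; a 139° counterclockwise sweep puts Q at bearing 49°, so Q = A + 11.3·(cos 49°, sin 49°) = (-41.287, 19.828). Tangency of A1 to QR means the radius AQ is perpendicular to QR, so QR runs along (−sin 49°, cos 49°); with |QR| = 13.1, R = (-51.173, 28.423). Then |TR| = |R − T| = 58.537.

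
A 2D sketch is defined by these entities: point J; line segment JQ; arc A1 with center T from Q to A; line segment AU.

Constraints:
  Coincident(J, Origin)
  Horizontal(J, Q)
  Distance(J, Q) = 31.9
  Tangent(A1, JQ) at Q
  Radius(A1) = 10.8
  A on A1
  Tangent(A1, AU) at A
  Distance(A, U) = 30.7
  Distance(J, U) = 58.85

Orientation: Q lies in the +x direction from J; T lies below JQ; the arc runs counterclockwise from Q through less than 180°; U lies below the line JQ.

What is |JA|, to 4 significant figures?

28.83

Checks: ∠(TQ, QJ) = 90.00° ✓; |TQ| = 10.80 ✓; |TA| = 10.80 ✓; ∠(TA, AU) = 90.00° ✓; |AU| = 30.70 ✓; |JU| = 58.85 ✓.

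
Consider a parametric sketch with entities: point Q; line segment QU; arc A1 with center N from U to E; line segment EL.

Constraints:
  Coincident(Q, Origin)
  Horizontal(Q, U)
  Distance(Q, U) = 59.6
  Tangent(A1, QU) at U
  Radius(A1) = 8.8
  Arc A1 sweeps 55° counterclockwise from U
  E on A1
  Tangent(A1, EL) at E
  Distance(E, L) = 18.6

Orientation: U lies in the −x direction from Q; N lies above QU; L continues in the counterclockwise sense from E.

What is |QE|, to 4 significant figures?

52.53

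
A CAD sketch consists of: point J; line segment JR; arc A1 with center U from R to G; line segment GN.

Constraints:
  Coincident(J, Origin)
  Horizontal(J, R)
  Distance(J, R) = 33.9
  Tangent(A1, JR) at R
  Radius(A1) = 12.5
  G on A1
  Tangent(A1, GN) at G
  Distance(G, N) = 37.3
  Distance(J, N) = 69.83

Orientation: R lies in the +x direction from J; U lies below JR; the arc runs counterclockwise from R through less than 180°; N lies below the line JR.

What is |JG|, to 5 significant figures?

32.624

J is at the origin; JR is horizontal with |JR| = 33.9 and R on the +x side, so R = (33.900, 0.0000). The tangent condition forces UR to be normal to JR, so U = R + (0, -12.5) = (33.900, -12.500). Since UG ⟂ GN (tangency), |UN| = √(12.5² + 37.3²) = 39.339 regardless of where G sits on A1. So N lies on both circle(J, 69.83) and circle(U, 39.339); the below-JR intersection is N = (50.609, -48.114). G is the foot of the tangent from N: G = (24.857, -21.130).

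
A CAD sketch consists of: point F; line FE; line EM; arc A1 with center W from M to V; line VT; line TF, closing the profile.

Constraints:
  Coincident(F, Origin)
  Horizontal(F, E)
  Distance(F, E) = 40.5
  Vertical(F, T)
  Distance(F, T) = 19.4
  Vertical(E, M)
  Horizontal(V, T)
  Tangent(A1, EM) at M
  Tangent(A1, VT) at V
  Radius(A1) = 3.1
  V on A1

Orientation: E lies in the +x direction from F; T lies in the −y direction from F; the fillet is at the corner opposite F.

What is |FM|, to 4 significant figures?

43.66

F is at the origin; FE is horizontal with |FE| = 40.5 and E on the +x side, so E = (40.50, 0.000). FT is vertical with |FT| = 19.4 and T on the −y side, so T = (0.000, -19.40). The virtual corner opposite F is at (40.50, -19.40). Since A1 is tangent to EM there, WM ⟂ EM and the tangent condition forces WV to be normal to VT, with radius 3.1, so the center W sits 3.1 in from both sides at W = (37.40, -16.30). That places the tangent points at M = (40.50, -16.30) on EM and V = (37.40, -19.40) on VT. Then |FM| = |M − F| = 43.66.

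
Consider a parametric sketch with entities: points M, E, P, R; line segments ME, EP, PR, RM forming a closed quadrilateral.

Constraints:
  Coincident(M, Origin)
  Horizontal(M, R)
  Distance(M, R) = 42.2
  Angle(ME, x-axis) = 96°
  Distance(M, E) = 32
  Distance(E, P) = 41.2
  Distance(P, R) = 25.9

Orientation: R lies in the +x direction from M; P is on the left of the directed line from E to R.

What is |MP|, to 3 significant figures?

45.2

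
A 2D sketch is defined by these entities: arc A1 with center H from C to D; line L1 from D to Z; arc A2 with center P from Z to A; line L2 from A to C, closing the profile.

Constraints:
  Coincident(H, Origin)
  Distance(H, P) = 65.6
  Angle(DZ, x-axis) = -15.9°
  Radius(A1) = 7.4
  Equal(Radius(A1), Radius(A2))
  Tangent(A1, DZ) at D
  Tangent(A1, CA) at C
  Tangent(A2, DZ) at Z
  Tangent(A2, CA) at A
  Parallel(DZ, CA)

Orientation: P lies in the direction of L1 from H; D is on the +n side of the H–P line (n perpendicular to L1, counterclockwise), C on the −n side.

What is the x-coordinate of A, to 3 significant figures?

61.1

The slot axis is L1's direction at -15.9°, so u = (cos -15.9°, sin -15.9°) = (0.962, -0.274) and n = (−sin -15.9°, cos -15.9°) = (0.274, 0.962). H is at the origin and P lies 65.6 along u from H, so P = 65.6·u = (63.1, -18.0). Tangency of A1 to both parallel lines with radius 7.4 puts D and C at H ± 7.4·n: D = (2.03, 7.12), C = (-2.03, -7.12). Equal radii place Z and A the same way about P: Z = P + 7.4·n = (65.1, -10.9), A = P − 7.4·n = (61.1, -25.1). So A.x = 61.1.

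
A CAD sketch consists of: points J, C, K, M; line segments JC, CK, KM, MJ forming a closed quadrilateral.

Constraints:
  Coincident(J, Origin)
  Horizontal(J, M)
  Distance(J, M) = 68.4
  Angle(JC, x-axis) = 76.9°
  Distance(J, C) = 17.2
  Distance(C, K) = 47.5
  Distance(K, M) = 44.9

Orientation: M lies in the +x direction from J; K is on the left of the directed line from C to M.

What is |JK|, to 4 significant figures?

60.17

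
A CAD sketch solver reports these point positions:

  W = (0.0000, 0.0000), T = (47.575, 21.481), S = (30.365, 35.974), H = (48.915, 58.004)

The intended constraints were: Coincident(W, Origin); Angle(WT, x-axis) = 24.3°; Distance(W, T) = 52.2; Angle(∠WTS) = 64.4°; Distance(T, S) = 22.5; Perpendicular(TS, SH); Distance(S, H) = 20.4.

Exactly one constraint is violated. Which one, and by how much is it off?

Distance(S, H) = 20.4 — off by 8.40.

W = (0.00, 0.00) ✓; WT at 24.30° ✓; |WT| = 52.20 ✓; ∠WTS = 64.40° ✓; |TS| = 22.50 ✓; ∠(TS, SH) = 90.00° ✓; |SH| = 28.80 ✗.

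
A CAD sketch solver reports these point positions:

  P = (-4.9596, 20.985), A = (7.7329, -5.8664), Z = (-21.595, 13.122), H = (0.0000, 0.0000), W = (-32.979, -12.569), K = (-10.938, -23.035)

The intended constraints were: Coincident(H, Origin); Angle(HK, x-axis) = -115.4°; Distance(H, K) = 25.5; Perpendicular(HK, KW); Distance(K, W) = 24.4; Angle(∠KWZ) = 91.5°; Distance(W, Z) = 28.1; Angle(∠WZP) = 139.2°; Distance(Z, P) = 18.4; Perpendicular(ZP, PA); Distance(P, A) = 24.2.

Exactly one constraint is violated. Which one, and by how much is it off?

Distance(P, A) = 24.2 — off by 5.50.

H = (0.00, 0.00) ✓; HK at -115.4° ✓; |HK| = 25.50 ✓; ∠(HK, KW) = 90.00° ✓; |KW| = 24.40 ✓; ∠KWZ = 91.50° ✓; |WZ| = 28.10 ✓; ∠WZP = 139.2° ✓; |ZP| = 18.40 ✓; ∠(ZP, PA) = 90.00° ✓; |PA| = 29.70 ✗.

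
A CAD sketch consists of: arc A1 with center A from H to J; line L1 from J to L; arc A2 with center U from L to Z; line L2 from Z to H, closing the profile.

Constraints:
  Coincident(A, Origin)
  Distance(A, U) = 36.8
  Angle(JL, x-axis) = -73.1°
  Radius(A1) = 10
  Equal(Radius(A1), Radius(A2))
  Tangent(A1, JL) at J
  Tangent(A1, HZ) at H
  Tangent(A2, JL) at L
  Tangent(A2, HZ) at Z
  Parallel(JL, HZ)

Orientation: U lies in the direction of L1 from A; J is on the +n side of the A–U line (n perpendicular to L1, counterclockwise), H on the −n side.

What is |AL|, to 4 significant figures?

38.13

Tangency of A1 to both parallel lines with radius 10.0 puts J and H at A ± 10.0·n: J = (9.568, 2.907), H = (-9.568, -2.907). Equal radii place L and Z the same way about U: L = U + 10.0·n = (20.27, -32.30), Z = U − 10.0·n = (1.130, -38.12). Then |AL| = |L − A| = 38.13.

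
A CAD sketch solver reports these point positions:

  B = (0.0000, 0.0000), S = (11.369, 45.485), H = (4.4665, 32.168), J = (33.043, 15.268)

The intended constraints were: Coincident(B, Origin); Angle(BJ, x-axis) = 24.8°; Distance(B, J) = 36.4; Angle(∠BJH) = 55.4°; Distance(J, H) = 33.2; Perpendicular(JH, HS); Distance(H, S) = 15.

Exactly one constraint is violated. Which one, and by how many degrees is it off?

Perpendicular(JH, HS) — off by 3.20°.

B = (0.00, 0.00) ✓; BJ at 24.80° ✓; |BJ| = 36.40 ✓; ∠BJH = 55.40° ✓; |JH| = 33.20 ✓; ∠(JH, HS) = 86.80° ✗; |HS| = 15.00 ✓.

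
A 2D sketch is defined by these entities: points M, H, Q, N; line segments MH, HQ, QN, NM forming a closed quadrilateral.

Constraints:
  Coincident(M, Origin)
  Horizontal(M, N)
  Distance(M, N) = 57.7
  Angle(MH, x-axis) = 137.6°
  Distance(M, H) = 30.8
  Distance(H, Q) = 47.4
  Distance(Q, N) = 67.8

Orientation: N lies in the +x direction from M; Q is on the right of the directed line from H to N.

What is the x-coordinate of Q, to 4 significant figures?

-5.885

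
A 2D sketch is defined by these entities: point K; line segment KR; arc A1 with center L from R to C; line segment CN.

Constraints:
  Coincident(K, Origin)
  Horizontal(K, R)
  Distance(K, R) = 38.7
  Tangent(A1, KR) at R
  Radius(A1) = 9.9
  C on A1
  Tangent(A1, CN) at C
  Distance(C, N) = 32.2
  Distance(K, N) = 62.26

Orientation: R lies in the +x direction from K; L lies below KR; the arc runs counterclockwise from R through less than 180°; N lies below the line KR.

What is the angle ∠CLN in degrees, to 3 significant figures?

72.9°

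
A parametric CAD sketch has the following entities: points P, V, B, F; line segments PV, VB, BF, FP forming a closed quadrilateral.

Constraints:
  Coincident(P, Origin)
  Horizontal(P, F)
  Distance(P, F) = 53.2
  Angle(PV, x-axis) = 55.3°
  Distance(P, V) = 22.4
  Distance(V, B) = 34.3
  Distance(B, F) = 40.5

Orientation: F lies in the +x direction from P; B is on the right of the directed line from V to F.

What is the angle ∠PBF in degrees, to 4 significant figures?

112.4°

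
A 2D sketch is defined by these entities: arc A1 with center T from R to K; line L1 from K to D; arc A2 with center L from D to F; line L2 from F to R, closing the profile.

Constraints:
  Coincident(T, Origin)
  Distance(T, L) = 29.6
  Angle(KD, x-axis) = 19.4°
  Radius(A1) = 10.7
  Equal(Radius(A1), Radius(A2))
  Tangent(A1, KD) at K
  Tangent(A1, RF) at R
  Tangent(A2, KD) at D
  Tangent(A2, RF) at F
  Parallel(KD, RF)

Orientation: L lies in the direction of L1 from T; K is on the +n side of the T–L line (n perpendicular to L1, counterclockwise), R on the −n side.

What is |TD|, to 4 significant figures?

31.47

The slot axis is L1's direction at 19.4°, so u = (cos 19.4°, sin 19.4°) = (0.9432, 0.3322) and n = (−sin 19.4°, cos 19.4°) = (-0.3322, 0.9432). T is at the origin and L lies 29.6 along u from T, so L = 29.6·u = (27.92, 9.832). Tangency of A1 to both parallel lines with radius 10.7 puts K and R at T ± 10.7·n: K = (-3.554, 10.09), R = (3.554, -10.09). Equal radii place D and F the same way about L: D = L + 10.7·n = (24.37, 19.92), F = L − 10.7·n = (31.47, -0.2605). Then |TD| = |D − T| = 31.47.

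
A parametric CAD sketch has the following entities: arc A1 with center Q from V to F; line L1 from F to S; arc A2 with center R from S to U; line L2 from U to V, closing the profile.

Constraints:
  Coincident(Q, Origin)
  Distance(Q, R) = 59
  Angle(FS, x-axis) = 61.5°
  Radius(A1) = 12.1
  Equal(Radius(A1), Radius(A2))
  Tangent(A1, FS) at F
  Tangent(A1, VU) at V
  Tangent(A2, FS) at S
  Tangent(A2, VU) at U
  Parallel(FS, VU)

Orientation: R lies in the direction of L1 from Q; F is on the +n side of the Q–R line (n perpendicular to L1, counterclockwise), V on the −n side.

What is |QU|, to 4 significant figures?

60.23

The slot axis is L1's direction at 61.5°, so u = (cos 61.5°, sin 61.5°) = (0.4772, 0.8788) and n = (−sin 61.5°, cos 61.5°) = (-0.8788, 0.4772). Q is at the origin and R lies 59.0 along u from Q, so R = 59.0·u = (28.15, 51.85). Tangency of A1 to both parallel lines with radius 12.1 puts F and V at Q ± 12.1·n: F = (-10.63, 5.774), V = (10.63, -5.774). Equal radii place S and U the same way about R: S = R + 12.1·n = (17.52, 57.62), U = R − 12.1·n = (38.79, 46.08). Then |QU| = |U − Q| = 60.23.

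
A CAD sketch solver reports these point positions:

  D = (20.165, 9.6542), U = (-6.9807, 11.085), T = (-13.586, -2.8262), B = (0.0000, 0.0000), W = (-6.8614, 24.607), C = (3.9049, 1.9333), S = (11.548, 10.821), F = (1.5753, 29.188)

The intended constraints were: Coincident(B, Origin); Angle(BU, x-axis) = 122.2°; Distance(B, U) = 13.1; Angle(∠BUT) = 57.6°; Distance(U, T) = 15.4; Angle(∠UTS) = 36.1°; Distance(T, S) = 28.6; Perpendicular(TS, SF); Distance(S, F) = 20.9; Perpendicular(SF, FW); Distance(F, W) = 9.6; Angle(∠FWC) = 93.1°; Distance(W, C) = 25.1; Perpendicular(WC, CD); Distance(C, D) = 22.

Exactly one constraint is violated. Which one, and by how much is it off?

Distance(C, D) = 22 — off by 4.00.

B = (0.00, 0.00) ✓; BU at 122.2° ✓; |BU| = 13.10 ✓; ∠BUT = 57.60° ✓; |UT| = 15.40 ✓; ∠UTS = 36.10° ✓; |TS| = 28.60 ✓; ∠(TS, SF) = 90.00° ✓; |SF| = 20.90 ✓; ∠(SF, FW) = 90.00° ✓; |FW| = 9.600 ✓; ∠FWC = 93.10° ✓; |WC| = 25.10 ✓; ∠(WC, CD) = 90.00° ✓; |CD| = 18.00 ✗.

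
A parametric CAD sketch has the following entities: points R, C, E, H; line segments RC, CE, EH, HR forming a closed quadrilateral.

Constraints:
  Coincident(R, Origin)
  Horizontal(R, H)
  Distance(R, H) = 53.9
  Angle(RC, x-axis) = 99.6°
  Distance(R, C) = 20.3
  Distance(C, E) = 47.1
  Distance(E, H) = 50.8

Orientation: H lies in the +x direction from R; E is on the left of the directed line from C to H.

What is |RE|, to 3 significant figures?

58.8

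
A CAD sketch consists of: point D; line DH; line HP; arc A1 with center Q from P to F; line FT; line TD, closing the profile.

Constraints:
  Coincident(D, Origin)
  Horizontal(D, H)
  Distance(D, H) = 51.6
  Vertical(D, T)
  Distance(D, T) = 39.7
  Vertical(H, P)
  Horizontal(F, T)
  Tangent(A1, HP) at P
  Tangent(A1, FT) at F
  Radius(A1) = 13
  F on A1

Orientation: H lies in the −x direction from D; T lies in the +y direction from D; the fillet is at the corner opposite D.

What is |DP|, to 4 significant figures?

58.10

D is at the origin; D and H share the same y with |DH| = 51.6 and H on the −x side, so H = (-51.60, 0.000). D and T share the same x with |DT| = 39.7 and T on the +y side, so T = (0.000, 39.70). The virtual corner opposite D is at (-51.60, 39.70). A1 meets HP tangentially, so QP is at right angles to HP and tangency of A1 to FT means the radius QF is perpendicular to FT, with radius 13.0, so the center Q sits 13.0 in from both sides at Q = (-38.60, 26.70). That places the tangent points at P = (-51.60, 26.70) on HP and F = (-38.60, 39.70) on FT. Then |DP| = |P − D| = 58.10.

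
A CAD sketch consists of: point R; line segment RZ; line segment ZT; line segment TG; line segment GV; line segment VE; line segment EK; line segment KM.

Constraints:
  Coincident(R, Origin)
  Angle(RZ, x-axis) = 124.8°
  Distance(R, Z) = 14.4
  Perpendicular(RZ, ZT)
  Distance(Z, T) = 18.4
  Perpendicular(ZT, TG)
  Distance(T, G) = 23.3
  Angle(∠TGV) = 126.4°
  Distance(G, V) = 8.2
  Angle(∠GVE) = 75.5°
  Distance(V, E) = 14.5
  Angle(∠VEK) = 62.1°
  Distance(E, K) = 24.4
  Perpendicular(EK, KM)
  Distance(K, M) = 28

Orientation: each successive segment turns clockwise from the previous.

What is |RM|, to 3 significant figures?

41.4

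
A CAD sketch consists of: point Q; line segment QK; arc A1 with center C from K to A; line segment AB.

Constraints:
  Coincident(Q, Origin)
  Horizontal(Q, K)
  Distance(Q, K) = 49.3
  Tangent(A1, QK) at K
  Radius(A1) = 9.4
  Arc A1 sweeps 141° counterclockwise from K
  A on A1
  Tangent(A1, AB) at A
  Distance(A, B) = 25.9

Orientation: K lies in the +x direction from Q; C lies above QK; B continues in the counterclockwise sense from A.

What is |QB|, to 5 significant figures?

48.171

Q is at the origin; Q and K share the same y with |QK| = 49.3 and K on the +x side, so K = (49.300, 0.0000). The tangent condition forces CK to be normal to QK, so C = K + (0, 9.4) = (49.300, 9.4000). On A1, K sits at bearing -90° from C; a 141° counterclockwise sweep puts A at bearing 51°, so A = C + 9.4·(cos 51°, sin 51°) = (55.216, 16.705). Since A1 is tangent to AB there, CA ⟂ AB, so AB runs along (−sin 51°, cos 51°); with |AB| = 25.9, B = (35.088, 33.005). Then |QB| = |B − Q| = 48.171.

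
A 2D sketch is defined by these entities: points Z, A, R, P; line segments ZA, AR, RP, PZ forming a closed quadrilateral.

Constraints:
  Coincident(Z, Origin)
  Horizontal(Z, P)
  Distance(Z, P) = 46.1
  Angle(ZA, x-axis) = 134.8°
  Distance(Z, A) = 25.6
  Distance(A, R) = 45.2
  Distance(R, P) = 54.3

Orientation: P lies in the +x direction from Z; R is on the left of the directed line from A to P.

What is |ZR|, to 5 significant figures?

49.332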